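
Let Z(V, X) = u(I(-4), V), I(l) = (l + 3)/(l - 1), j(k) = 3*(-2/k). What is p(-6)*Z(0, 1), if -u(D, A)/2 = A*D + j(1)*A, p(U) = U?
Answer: 0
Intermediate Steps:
j(k) = -6/k
I(l) = (3 + l)/(-1 + l)
u(D, A) = 12*A - 2*A*D (u(D, A) = -2*(A*D + (-6/1)*A) = -2*(A*D + (-6*1)*A) = -2*(A*D - 6*A) = -2*(-6*A + A*D) = 12*A - 2*A*D)
Z(V, X) = 58*V/5 (Z(V, X) = 2*V*(6 - (3 - 4)/(-1 - 4)) = 2*V*(6 - (-1)/(-5)) = 2*V*(6 - (-1)*(-1)/5) = 2*V*(6 - 1*⅕) = 2*V*(6 - ⅕) = 2*V*(29/5) = 58*V/5)
p(-6)*Z(0, 1) = -348*0/5 = -6*0 = 0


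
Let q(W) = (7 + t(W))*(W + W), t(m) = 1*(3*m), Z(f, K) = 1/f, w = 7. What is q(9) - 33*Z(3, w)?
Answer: 601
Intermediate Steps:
t(m) = 3*m
q(W) = 2*W*(7 + 3*W) (q(W) = (7 + 3*W)*(W + W) = (7 + 3*W)*(2*W) = 2*W*(7 + 3*W))
q(9) - 33*Z(3, w) = 2*9*(7 + 3*9) - 33/3 = 2*9*(7 + 27) - 33*⅓ = 2*9*34 - 11 = 612 - 11 = 601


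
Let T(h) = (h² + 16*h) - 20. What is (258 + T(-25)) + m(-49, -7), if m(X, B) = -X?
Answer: 512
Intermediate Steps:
T(h) = -20 + h² + 16*h
(258 + T(-25)) + m(-49, -7) = (258 + (-20 + (-25)² + 16*(-25))) - 1*(-49) = (258 + (-20 + 625 - 400)) + 49 = (258 + 205) + 49 = 463 + 49 = 512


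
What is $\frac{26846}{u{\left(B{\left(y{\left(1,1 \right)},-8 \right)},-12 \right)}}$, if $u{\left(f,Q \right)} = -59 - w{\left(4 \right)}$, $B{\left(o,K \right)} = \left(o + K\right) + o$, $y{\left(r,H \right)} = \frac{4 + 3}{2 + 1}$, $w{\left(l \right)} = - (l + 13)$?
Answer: $- \frac{13423}{21} \approx -639.19$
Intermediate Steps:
$w{\left(l \right)} = -13 - l$ ($w{\left(l \right)} = - (13 + l) = -13 - l$)
$y{\left(r,H \right)} = \frac{7}{3}$
$B{\left(o,K \right)} = K + 2 o$ ($B{\left(o,K \right)} = \left(K + o\right) + o = K + 2 o$)
$u{\left(f,Q \right)} = -42$ ($u{\left(f,Q \right)} = -59 - \left(-13 - 4\right) = -59 - -17 = -59 + 17 = -42$)
$\frac{26846}{u{\left(B{\left(y{\left(1,1 \right)},-8 \right)},-12 \right)}} = \frac{26846}{-42} = 26846 \left(- \frac{1}{42}\right) = - \frac{13423}{21}$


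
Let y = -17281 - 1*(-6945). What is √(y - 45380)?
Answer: 2*I*√13929 ≈ 236.04*I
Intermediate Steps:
y = -10336 (y = -17281 + 6945 = -10336)
√(y - 45380) = √(-10336 - 45380) = √(-55716) = 2*I*√13929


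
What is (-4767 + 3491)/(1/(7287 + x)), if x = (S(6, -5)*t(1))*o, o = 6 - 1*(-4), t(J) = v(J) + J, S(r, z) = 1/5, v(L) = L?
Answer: -9303316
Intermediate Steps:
S(r, z) = 1/5
t(J) = 2*J (t(J) = J + J = 2*J)
o = 10 (o = 6 + 4 = 10)
x = 4 (x = ((2*1)/5)*10 = ((1/5)*2)*10 = (2/5)*10 = 4)
(-4767 + 3491)/(1/(7287 + x)) = (-4767 + 3491)/(1/(7287 + 4)) = -1276/(1/7291) = -1276/1/7291 = -1276*7291 = -9303316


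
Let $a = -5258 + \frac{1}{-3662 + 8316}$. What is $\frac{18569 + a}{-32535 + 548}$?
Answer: $- \frac{61949395}{148867498} \approx -0.41614$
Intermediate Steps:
$a = - \frac{24470731}{4654}$ ($a = -5258 + \frac{1}{4654} = - \frac{24470731}{4654} \approx -5258.0$)
$\frac{18569 + a}{-32535 + 548} = \frac{18569 - \frac{24470731}{4654}}{-32535 + 548} = \frac{61949395}{4654 \left(-31987\right)} = \frac{61949395}{4654} \left(- \frac{1}{31987}\right) = - \frac{61949395}{148867498}$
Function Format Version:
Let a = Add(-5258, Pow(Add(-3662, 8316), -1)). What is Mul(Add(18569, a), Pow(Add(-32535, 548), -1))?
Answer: Rational(-61949395, 148867498) ≈ -0.41614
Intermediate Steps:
a = Rational(-24470731, 4654) (a = Add(-5258, Pow(4654, -1)) = Add(-5258, Rational(1, 4654)) = Rational(-24470731, 4654) ≈ -5258.0)
Mul(Add(18569, a), Pow(Add(-32535, 548), -1)) = Mul(Add(18569, Rational(-24470731, 4654)), Pow(Add(-32535, 548), -1)) = Mul(Rational(61949395, 4654), Pow(-31987, -1)) = Mul(Rational(61949395, 4654), Rational(-1, 31987)) = Rational(-61949395, 148867498)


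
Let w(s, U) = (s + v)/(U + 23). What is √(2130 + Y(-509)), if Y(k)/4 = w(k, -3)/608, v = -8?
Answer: √1230189770/760 ≈ 46.150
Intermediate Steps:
w(s, U) = (-8 + s)/(23 + U) (w(s, U) = (s - 8)/(U + 23) = (-8 + s)/(23 + U))
Y(k) = -1/380 + k/3040 (Y(k) = 4*(((-8 + k)/(23 - 3))/608) = 4*(((-8 + k)/20)*(1/608)) = 4*((-⅖ + k/20)*(1/608)) = 4*(-1/1520 + k/12160) = -1/380 + k/3040)
√(2130 + Y(-509)) = √(2130 + (-1/380 + (1/3040)*(-509))) = √(2130 + (-1/380 - 509/3040)) = √(2130 - 517/3040) = √(6474683/3040) = √1230189770/760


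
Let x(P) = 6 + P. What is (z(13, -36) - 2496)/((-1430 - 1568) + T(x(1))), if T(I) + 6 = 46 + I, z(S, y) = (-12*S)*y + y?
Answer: -3084/2951 ≈ -1.0451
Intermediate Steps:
z(S, y) = y - 12*S*y (z(S, y) = -12*S*y + y = y - 12*S*y)
T(I) = 40 + I (T(I) = -6 + (46 + I) = 40 + I)
(z(13, -36) - 2496)/((-1430 - 1568) + T(x(1))) = (-36*(1 - 12*13) - 2496)/((-1430 - 1568) + (40 + (6 + 1))) = (-36*(1 - 156) - 2496)/(-2998 + (40 + 7)) = (-36*(-155) - 2496)/(-2998 + 47) = (5580 - 2496)/(-2951) = 3084*(-1/2951) = -3084/2951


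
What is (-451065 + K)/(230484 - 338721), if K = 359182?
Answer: 91883/108237 ≈ 0.84891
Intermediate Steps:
(-451065 + K)/(230484 - 338721) = (-451065 + 359182)/(230484 - 338721) = -91883/(-108237) = -91883*(-1/108237) = 91883/108237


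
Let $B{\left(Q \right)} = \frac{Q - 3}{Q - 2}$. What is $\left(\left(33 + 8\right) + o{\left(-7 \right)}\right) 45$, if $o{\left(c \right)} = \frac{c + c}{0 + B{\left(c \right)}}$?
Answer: $1278$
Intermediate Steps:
$B{\left(Q \right)} = \frac{-3 + Q}{-2 + Q}$
$o{\left(c \right)} = \frac{2 c \left(-2 + c\right)}{-3 + c}$ ($o{\left(c \right)} = \frac{c + c}{0 + \frac{-3 + c}{-2 + c}} = \frac{2 c}{\frac{1}{-2 + c} \left(-3 + c\right)} = 2 c \frac{-2 + c}{-3 + c} = \frac{2 c \left(-2 + c\right)}{-3 + c}$)
$\left(\left(33 + 8\right) + o{\left(-7 \right)}\right) 45 = \left(\left(33 + 8\right) + 2 \left(-7\right) \frac{1}{-3 - 7} \left(-2 - 7\right)\right) 45 = \left(41 + 2 \left(-7\right) \frac{1}{-10} \left(-9\right)\right) 45 = \left(41 + 2 \left(-7\right) \left(- \frac{1}{10}\right) \left(-9\right)\right) 45 = \left(41 - \frac{63}{5}\right) 45 = \frac{142}{5} \cdot 45 = 1278$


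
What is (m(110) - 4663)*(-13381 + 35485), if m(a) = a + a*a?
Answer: 166818888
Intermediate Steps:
m(a) = a + a²
(m(110) - 4663)*(-13381 + 35485) = (110*(1 + 110) - 4663)*(-13381 + 35485) = (110*111 - 4663)*22104 = (12210 - 4663)*22104 = 7547*22104 = 166818888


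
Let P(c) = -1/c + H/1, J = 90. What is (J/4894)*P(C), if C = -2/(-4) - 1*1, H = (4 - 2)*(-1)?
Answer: 0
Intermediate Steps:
H = -2 (H = 2*(-1) = -2)
C = -½ (C = -2*(-¼) - 1 = ½ - 1 = -½ ≈ -0.50000)
P(c) = -2 - 1/c (P(c) = -1/c - 2/1 = -1/c - 2*1 = -1/c - 2 = -2 - 1/c)
(J/4894)*P(C) = (90/4894)*(-2 - 1/(-½)) = (90*(1/4894))*(-2 - 1*(-2)) = 45*(-2 + 2)/2447 = (45/2447)*0 = 0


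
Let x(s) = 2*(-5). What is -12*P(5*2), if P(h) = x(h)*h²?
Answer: 12000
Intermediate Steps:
x(s) = -10
P(h) = -10*h²
-12*P(5*2) = -(-120)*(5*2)² = -(-120)*10² = -(-120)*100 = -12*(-1000) = 12000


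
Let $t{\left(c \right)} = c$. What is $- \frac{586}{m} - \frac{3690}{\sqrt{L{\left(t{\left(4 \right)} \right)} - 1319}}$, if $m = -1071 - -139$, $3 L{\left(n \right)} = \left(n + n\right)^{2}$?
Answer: $\frac{293}{466} + \frac{3690 i \sqrt{11679}}{3893} \approx 0.62876 + 102.43 i$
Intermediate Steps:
$L{\left(n \right)} = \frac{4 n^{2}}{3}$ ($L{\left(n \right)} = \frac{\left(n + n\right)^{2}}{3} = \frac{\left(2 n\right)^{2}}{3} = \frac{4 n^{2}}{3}$)
$m = -932$ ($m = -1071 + 139 = -932$)
$- \frac{586}{m} - \frac{3690}{\sqrt{L{\left(t{\left(4 \right)} \right)} - 1319}} = - \frac{586}{-932} - \frac{3690}{\sqrt{\frac{4 \cdot 4^{2}}{3} - 1319}} = \left(-586\right) \left(- \frac{1}{932}\right) - \frac{3690}{\sqrt{\frac{4}{3} \cdot 16 - 1319}} = \frac{293}{466} - \frac{3690}{\sqrt{\frac{64}{3} - 1319}} = \frac{293}{466} - \frac{3690}{\sqrt{- \frac{3893}{3}}} = \frac{293}{466} - \frac{3690}{\frac{1}{3} i \sqrt{11679}} = \frac{293}{466} - 3690 \left(- \frac{i \sqrt{11679}}{3893}\right) = \frac{293}{466} + \frac{3690 i \sqrt{11679}}{3893}$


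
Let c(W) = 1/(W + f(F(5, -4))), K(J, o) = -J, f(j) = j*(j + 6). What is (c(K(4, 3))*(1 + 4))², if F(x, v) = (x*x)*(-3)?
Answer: 25/26739241 ≈ 9.3496e-7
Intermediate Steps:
F(x, v) = -3*x² (F(x, v) = x²*(-3) = -3*x²)
f(j) = j*(6 + j)
c(W) = 1/(5175 + W) (c(W) = 1/(W + (-3*5²)*(6 - 3*5²)) = 1/(W + (-3*25)*(6 - 3*25)) = 1/(W - 75*(6 - 75)) = 1/(W - 75*(-69)) = 1/(W + 5175) = 1/(5175 + W))
(c(K(4, 3))*(1 + 4))² = ((1 + 4)/(5175 - 1*4))² = (5/(5175 - 4))² = (5/5171)² = 25/26739241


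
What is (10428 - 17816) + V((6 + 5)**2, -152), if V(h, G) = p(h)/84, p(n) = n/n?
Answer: -620591/84 ≈ -7388.0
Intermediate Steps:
p(n) = 1
V(h, G) = 1/84
(10428 - 17816) + V((6 + 5)**2, -152) = (10428 - 17816) + 1/84 = -7388 + 1/84 = -620591/84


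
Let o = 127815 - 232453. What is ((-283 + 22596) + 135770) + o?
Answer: 53445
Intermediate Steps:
o = -104638
((-283 + 22596) + 135770) + o = ((-283 + 22596) + 135770) - 104638 = (22313 + 135770) - 104638 = 158083 - 104638 = 53445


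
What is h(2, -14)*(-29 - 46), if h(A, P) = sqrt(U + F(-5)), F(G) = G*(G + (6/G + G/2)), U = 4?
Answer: -75*sqrt(190)/2 ≈ -516.90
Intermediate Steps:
F(G) = G*(6/G + 3*G/2) (F(G) = G*(G + (6/G + G*(1/2))) = G*(G + (6/G + G/2)) = G*(G + (G/2 + 6/G)) = G*(6/G + 3*G/2))
h(A, P) = sqrt(190)/2 (h(A, P) = sqrt(4 + (6 + (3/2)*(-5)**2)) = sqrt(4 + (6 + (3/2)*25)) = sqrt(4 + (6 + 75/2)) = sqrt(4 + 87/2) = sqrt(95/2) = sqrt(190)/2)
h(2, -14)*(-29 - 46) = (sqrt(190)/2)*(-29 - 46) = (sqrt(190)/2)*(-75) = -75*sqrt(190)/2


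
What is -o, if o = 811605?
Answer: -811605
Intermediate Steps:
-o = -1*811605 = -811605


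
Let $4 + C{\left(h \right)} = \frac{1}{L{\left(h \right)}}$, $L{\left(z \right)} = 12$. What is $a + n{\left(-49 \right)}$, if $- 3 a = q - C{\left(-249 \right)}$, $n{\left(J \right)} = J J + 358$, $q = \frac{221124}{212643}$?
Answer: $\frac{2345322847}{850572} \approx 2757.3$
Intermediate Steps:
$q = \frac{73708}{70881}$ ($q = 221124 \cdot \frac{1}{212643} = \frac{73708}{70881} \approx 1.0399$)
$C{\left(h \right)} = - \frac{47}{12}$ ($C{\left(h \right)} = -4 + \frac{1}{12} = - \frac{47}{12}$)
$n{\left(J \right)} = 358 + J^{2}$ ($n{\left(J \right)} = J^{2} + 358 = 358 + J^{2}$)
$a = - \frac{1405301}{850572}$ ($a = - \frac{\frac{73708}{70881} - - \frac{47}{12}}{3} = - \frac{\frac{73708}{70881} + \frac{47}{12}}{3} = \left(- \frac{1}{3}\right) \frac{1405301}{283524} = - \frac{1405301}{850572} \approx -1.6522$)
$a + n{\left(-49 \right)} = - \frac{1405301}{850572} + \left(358 + \left(-49\right)^{2}\right) = - \frac{1405301}{850572} + \left(358 + 2401\right) = - \frac{1405301}{850572} + 2759 = \frac{2345322847}{850572}$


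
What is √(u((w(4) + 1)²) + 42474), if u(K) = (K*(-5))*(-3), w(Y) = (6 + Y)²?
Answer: 3*√21721 ≈ 442.14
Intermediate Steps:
u(K) = 15*K (u(K) = -5*K*(-3) = 15*K)
√(u((w(4) + 1)²) + 42474) = √(15*((6 + 4)² + 1)² + 42474) = √(15*(10² + 1)² + 42474) = √(15*(100 + 1)² + 42474) = √(15*101² + 42474) = √(15*10201 + 42474) = √(153015 + 42474) = √195489 = 3*√21721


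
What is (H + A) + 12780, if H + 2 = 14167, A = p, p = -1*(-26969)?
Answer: 53914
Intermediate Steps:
p = 26969
A = 26969
H = 14165 (H = -2 + 14167 = 14165)
(H + A) + 12780 = (14165 + 26969) + 12780 = 41134 + 12780 = 53914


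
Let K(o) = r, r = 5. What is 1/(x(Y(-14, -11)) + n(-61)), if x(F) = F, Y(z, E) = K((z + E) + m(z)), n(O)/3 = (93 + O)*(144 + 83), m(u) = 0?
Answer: 1/21797 ≈ 4.5878e-5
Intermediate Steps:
K(o) = 5
n(O) = 63333 + 681*O (n(O) = 3*((93 + O)*(144 + 83)) = 3*((93 + O)*227) = 3*(21111 + 227*O) = 63333 + 681*O)
Y(z, E) = 5
1/(x(Y(-14, -11)) + n(-61)) = 1/(5 + (63333 + 681*(-61))) = 1/(5 + (63333 - 41541)) = 1/(5 + 21792) = 1/21797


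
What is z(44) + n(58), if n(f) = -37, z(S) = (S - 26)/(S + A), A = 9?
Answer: -1943/53 ≈ -36.660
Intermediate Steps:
z(S) = (-26 + S)/(9 + S) (z(S) = (S - 26)/(S + 9) = (-26 + S)/(9 + S))
z(44) + n(58) = (-26 + 44)/(9 + 44) - 37 = 18/53 - 37 = -1943/53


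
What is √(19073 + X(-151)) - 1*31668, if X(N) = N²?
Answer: -31668 + √41874 ≈ -31463.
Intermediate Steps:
√(19073 + X(-151)) - 1*31668 = √(19073 + (-151)²) - 1*31668 = √(19073 + 22801) - 31668 = √41874 - 31668 = -31668 + √41874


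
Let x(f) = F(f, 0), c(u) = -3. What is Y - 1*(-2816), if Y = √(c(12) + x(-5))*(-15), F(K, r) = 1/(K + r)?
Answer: 2816 - 12*I*√5 ≈ 2816.0 - 26.833*I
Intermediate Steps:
x(f) = 1/f (x(f) = 1/(f + 0) = 1/f)
Y = -12*I*√5 (Y = √(-3 + 1/(-5))*(-15) = √(-3 - ⅕)*(-15) = √(-16/5)*(-15) = (4*I*√5/5)*(-15) = -12*I*√5 ≈ -26.833*I)
Y - 1*(-2816) = -12*I*√5 - 1*(-2816) = -12*I*√5 + 2816 = 2816 - 12*I*√5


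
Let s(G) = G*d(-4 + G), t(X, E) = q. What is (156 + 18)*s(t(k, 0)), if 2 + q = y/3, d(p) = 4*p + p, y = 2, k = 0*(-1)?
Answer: 18560/3 ≈ 6186.7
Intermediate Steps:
k = 0
d(p) = 5*p
q = -4/3 (q = -2 + 2/3 = -4/3 ≈ -1.3333)
t(X, E) = -4/3
s(G) = G*(-20 + 5*G) (s(G) = G*(5*(-4 + G)) = G*(-20 + 5*G))
(156 + 18)*s(t(k, 0)) = (156 + 18)*(5*(-4/3)*(-4 - 4/3)) = 174*(5*(-4/3)*(-16/3)) = 174*(320/9) = 18560/3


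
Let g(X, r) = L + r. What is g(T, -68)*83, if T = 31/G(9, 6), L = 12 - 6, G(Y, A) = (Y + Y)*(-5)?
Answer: -5146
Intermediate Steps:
G(Y, A) = -10*Y (G(Y, A) = (2*Y)*(-5) = -10*Y)
L = 6
T = -31/90 (T = 31/((-10*9)) = 31/(-90) = 31*(-1/90) = -31/90 ≈ -0.34444)
g(X, r) = 6 + r
g(T, -68)*83 = (6 - 68)*83 = -62*83 = -5146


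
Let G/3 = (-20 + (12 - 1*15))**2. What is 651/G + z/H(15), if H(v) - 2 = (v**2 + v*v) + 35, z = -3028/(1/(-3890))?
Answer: 6231154359/257623 ≈ 24187.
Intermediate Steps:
G = 1587 (G = 3*(-20 + (12 - 1*15))**2 = 3*(-20 + (12 - 15))**2 = 3*(-20 - 3)**2 = 3*(-23)**2 = 3*529 = 1587)
z = 11778920 (z = -3028/(-1/3890) = -3028*(-3890) = 11778920)
H(v) = 37 + 2*v**2 (H(v) = 2 + ((v**2 + v*v) + 35) = 2 + ((v**2 + v**2) + 35) = 2 + (2*v**2 + 35) = 2 + (35 + 2*v**2) = 37 + 2*v**2)
651/G + z/H(15) = 651/1587 + 11778920/(37 + 2*15**2) = 651*(1/1587) + 11778920/(37 + 2*225) = 217/529 + 11778920/(37 + 450) = 217/529 + 11778920/487 = 6231154359/257623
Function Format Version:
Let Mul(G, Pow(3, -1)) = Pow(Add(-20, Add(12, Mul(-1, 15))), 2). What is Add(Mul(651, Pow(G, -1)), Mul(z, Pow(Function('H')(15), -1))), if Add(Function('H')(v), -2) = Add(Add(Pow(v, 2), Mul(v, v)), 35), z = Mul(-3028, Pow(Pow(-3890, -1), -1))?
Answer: Rational(6231154359, 257623) ≈ 24187.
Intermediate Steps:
G = 1587 (G = Mul(3, Pow(Add(-20, Add(12, Mul(-1, 15))), 2)) = Mul(3, Pow(Add(-20, Add(12, -15)), 2)) = Mul(3, Pow(Add(-20, -3), 2)) = Mul(3, Pow(-23, 2)) = Mul(3, 529) = 1587)
z = 11778920 (z = Mul(-3028, Pow(Rational(-1, 3890), -1)) = Mul(-3028, -3890) = 11778920)
Function('H')(v) = Add(37, Mul(2, Pow(v, 2))) (Function('H')(v) = Add(2, Add(Add(Pow(v, 2), Mul(v, v)), 35)) = Add(2, Add(Add(Pow(v, 2), Pow(v, 2)), 35)) = Add(2, Add(Mul(2, Pow(v, 2)), 35)) = Add(2, Add(35, Mul(2, Pow(v, 2)))) = Add(37, Mul(2, Pow(v, 2))))
Add(Mul(651, Pow(G, -1)), Mul(z, Pow(Function('H')(15), -1))) = Add(Mul(651, Pow(1587, -1)), Mul(11778920, Pow(Add(37, Mul(2, Pow(15, 2))), -1))) = Add(Mul(651, Rational(1, 1587)), Mul(11778920, Pow(Add(37, Mul(2, 225)), -1))) = Add(Rational(217, 529), Mul(11778920, Pow(Add(37, 450), -1))) = Add(Rational(217, 529), Mul(11778920, Pow(487, -1))) = Add(Rational(217, 529), Mul(11778920, Rational(1, 487))) = Add(Rational(217, 529), Rational(11778920, 487)) = Rational(6231154359, 257623)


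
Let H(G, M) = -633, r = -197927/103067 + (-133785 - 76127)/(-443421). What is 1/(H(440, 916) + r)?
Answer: -45702072207/28995541695194 ≈ -0.0015762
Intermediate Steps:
r = -66129988163/45702072207 (r = -197927*1/103067 - 209912*(-1/443421) = -197927/103067 + 209912/443421 = -66129988163/45702072207 ≈ -1.4470)
1/(H(440, 916) + r) = 1/(-633 - 66129988163/45702072207) = 1/(-28995541695194/45702072207) = -45702072207/28995541695194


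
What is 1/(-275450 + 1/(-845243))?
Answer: -845243/232822184351 ≈ -3.6304e-6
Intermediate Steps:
1/(-275450 + 1/(-845243)) = 1/(-275450 - 1/845243) = 1/(-232822184351/845243) = -845243/232822184351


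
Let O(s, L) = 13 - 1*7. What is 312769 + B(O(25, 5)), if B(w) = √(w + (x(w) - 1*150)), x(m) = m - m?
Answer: 312769 + 12*I ≈ 3.1277e+5 + 12.0*I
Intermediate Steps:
x(m) = 0
O(s, L) = 6 (O(s, L) = 13 - 7 = 6)
B(w) = √(-150 + w) (B(w) = √(w + (0 - 1*150)) = √(w + (0 - 150)) = √(w - 150) = √(-150 + w))
312769 + B(O(25, 5)) = 312769 + √(-150 + 6) = 312769 + √(-144) = 312769 + 12*I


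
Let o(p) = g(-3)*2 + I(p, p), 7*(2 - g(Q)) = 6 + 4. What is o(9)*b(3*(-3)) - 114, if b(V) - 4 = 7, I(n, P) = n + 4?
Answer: 291/7 ≈ 41.571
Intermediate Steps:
g(Q) = 4/7 (g(Q) = 2 - (6 + 4)/7 = 2 - ⅐*10 = 2 - 10/7 = 4/7)
I(n, P) = 4 + n
o(p) = 36/7 + p (o(p) = (4/7)*2 + (4 + p) = 8/7 + (4 + p) = 36/7 + p)
b(V) = 11 (b(V) = 4 + 7 = 11)
o(9)*b(3*(-3)) - 114 = (36/7 + 9)*11 - 114 = (99/7)*11 - 114 = 1089/7 - 114 = 291/7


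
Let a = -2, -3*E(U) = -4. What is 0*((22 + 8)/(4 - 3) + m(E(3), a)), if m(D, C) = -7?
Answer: 0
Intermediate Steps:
E(U) = 4/3 (E(U) = -1/3*(-4) = 4/3)
0*((22 + 8)/(4 - 3) + m(E(3), a)) = 0*((22 + 8)/(4 - 3) - 7) = 0*(30/1 - 7) = 0*(30*1 - 7) = 0*(30 - 7) = 0*23 = 0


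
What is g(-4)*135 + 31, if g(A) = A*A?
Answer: 2191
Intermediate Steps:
g(A) = A²
g(-4)*135 + 31 = (-4)²*135 + 31 = 16*135 + 31 = 2160 + 31 = 2191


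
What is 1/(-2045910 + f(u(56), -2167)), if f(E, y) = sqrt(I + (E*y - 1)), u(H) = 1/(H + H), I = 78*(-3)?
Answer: -229141920/468803745575687 - 4*I*sqrt(199409)/468803745575687 ≈ -4.8878e-7 - 3.8101e-12*I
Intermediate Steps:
I = -234
u(H) = 1/(2*H)
f(E, y) = sqrt(-235 + E*y) (f(E, y) = sqrt(-234 + (E*y - 1)) = sqrt(-234 + (-1 + E*y)) = sqrt(-235 + E*y))
1/(-2045910 + f(u(56), -2167)) = 1/(-2045910 + sqrt(-235 + ((1/2)/56)*(-2167))) = 1/(-2045910 + sqrt(-235 + ((1/2)*(1/56))*(-2167))) = 1/(-2045910 + sqrt(-235 + (1/112)*(-2167))) = 1/(-2045910 + sqrt(-235 - 2167/112)) = 1/(-2045910 + sqrt(-28487/112)) = 1/(-2045910 + I*sqrt(199409)/28)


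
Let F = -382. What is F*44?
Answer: -16808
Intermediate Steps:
F*44 = -382*44 = -16808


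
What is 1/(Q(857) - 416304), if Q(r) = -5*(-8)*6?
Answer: -1/416064 ≈ -2.4035e-6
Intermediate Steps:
Q(r) = 240 (Q(r) = 40*6 = 240)
1/(Q(857) - 416304) = 1/(240 - 416304) = 1/(-416064) = -1/416064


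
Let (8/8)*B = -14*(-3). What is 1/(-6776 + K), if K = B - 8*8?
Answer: -1/6798 ≈ -0.00014710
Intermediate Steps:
B = 42 (B = -14*(-3) = 42)
K = -22 (K = 42 - 8*8 = 42 - 64 = -22)
1/(-6776 + K) = 1/(-6776 - 22) = 1/(-6798) = -1/6798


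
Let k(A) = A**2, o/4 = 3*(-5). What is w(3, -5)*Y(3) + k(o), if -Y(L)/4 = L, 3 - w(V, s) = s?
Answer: 3504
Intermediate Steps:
o = -60 (o = 4*(3*(-5)) = 4*(-15) = -60)
w(V, s) = 3 - s
Y(L) = -4*L
w(3, -5)*Y(3) + k(o) = (3 - 1*(-5))*(-4*3) + (-60)**2 = (3 + 5)*(-12) + 3600 = 8*(-12) + 3600 = -96 + 3600 = 3504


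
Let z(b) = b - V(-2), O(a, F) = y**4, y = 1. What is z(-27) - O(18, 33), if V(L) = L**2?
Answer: -32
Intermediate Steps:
O(a, F) = 1 (O(a, F) = 1**4 = 1)
z(b) = -4 + b (z(b) = b - 1*(-2)**2 = b - 1*4 = b - 4 = -4 + b)
z(-27) - O(18, 33) = (-4 - 27) - 1*1 = -31 - 1 = -32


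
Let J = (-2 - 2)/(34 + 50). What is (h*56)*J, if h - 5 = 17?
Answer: -176/3 ≈ -58.667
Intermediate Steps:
h = 22 (h = 5 + 17 = 22)
J = -1/21 (J = -4/84 = -4*1/84 = -1/21 ≈ -0.047619)
(h*56)*J = (22*56)*(-1/21) = 1232*(-1/21) = -176/3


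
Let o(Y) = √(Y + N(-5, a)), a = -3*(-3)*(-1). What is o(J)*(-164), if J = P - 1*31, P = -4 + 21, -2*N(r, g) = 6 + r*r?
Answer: -82*I*√118 ≈ -890.75*I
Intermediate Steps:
a = -9 (a = 9*(-1) = -9)
N(r, g) = -3 - r²/2 (N(r, g) = -(6 + r*r)/2 = -(6 + r²)/2 = -3 - r²/2)
P = 17
J = -14 (J = 17 - 1*31 = 17 - 31 = -14)
o(Y) = √(-31/2 + Y) (o(Y) = √(Y + (-3 - ½*(-5)²)) = √(Y + (-3 - ½*25)) = √(Y + (-3 - 25/2)) = √(Y - 31/2) = √(-31/2 + Y))
o(J)*(-164) = (√(-62 + 4*(-14))/2)*(-164) = (√(-62 - 56)/2)*(-164) = (√(-118)/2)*(-164) = ((I*√118)/2)*(-164) = (I*√118/2)*(-164) = -82*I*√118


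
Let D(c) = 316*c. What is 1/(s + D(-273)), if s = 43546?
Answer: -1/42722 ≈ -2.3407e-5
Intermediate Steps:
1/(s + D(-273)) = 1/(43546 + 316*(-273)) = 1/(43546 - 86268) = 1/(-42722) = -1/42722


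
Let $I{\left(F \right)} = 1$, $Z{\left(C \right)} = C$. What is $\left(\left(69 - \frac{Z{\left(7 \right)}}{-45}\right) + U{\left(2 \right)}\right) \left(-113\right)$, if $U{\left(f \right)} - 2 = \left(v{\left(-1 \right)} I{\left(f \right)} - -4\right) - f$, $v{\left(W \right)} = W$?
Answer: $- \frac{366911}{45} \approx -8153.6$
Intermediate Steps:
$U{\left(f \right)} = 5 - f$ ($U{\left(f \right)} = 2 - \left(-3 + f\right) = 5 - f$)
$\left(\left(69 - \frac{Z{\left(7 \right)}}{-45}\right) + U{\left(2 \right)}\right) \left(-113\right) = \left(\left(69 - \frac{7}{-45}\right) + \left(5 - 2\right)\right) \left(-113\right) = \left(\left(69 - 7 \left(- \frac{1}{45}\right)\right) + \left(5 - 2\right)\right) \left(-113\right) = \left(\left(69 - - \frac{7}{45}\right) + 3\right) \left(-113\right) = \left(\left(69 + \frac{7}{45}\right) + 3\right) \left(-113\right) = \left(\frac{3112}{45} + 3\right) \left(-113\right) = \frac{3247}{45} \left(-113\right) = - \frac{366911}{45}$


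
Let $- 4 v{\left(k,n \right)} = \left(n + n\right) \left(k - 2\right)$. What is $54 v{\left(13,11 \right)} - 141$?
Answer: $-3408$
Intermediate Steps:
$v{\left(k,n \right)} = - \frac{n \left(-2 + k\right)}{2}$ ($v{\left(k,n \right)} = - \frac{\left(n + n\right) \left(k - 2\right)}{4} = - \frac{2 n \left(-2 + k\right)}{4} = - \frac{n \left(-2 + k\right)}{2}$)
$54 v{\left(13,11 \right)} - 141 = 54 \cdot \frac{1}{2} \cdot 11 \left(2 - 13\right) - 141 = 54 \cdot \frac{1}{2} \cdot 11 \left(-11\right) - 141 = 54 \left(- \frac{121}{2}\right) - 141 = -3267 - 141 = -3408$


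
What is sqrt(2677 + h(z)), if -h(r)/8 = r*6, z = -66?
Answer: sqrt(5845) ≈ 76.453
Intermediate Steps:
h(r) = -48*r (h(r) = -8*r*6 = -48*r)
sqrt(2677 + h(z)) = sqrt(2677 - 48*(-66)) = sqrt(2677 + 3168) = sqrt(5845)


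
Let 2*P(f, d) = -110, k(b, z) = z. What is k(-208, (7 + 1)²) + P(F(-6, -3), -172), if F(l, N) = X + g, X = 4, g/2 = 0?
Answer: 9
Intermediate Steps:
g = 0 (g = 2*0 = 0)
F(l, N) = 4 (F(l, N) = 4 + 0 = 4)
P(f, d) = -55 (P(f, d) = (½)*(-110) = -55)
k(-208, (7 + 1)²) + P(F(-6, -3), -172) = (7 + 1)² - 55 = 8² - 55 = 64 - 55 = 9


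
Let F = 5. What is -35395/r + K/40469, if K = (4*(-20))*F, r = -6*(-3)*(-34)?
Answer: 1432155455/24767028 ≈ 57.825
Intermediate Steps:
r = -612 (r = 18*(-34) = -612)
K = -400 (K = (4*(-20))*5 = -80*5 = -400)
-35395/r + K/40469 = -35395/(-612) - 400/40469 = -35395*(-1/612) - 400*1/40469 = 35395/612 - 400/40469 = 1432155455/24767028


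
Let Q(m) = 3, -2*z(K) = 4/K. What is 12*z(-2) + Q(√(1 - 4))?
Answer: 15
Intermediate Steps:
z(K) = -2/K
12*z(-2) + Q(√(1 - 4)) = 12*(-2/(-2)) + 3 = 12*(-2*(-½)) + 3 = 12*1 + 3 = 12 + 3 = 15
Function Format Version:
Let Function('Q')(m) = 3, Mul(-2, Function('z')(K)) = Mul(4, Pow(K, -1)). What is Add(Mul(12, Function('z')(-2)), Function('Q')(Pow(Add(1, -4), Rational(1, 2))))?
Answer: 15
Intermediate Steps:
Function('z')(K) = Mul(-2, Pow(K, -1)) (Function('z')(K) = Mul(Rational(-1, 2), Mul(4, Pow(K, -1))) = Mul(-2, Pow(K, -1)))
Add(Mul(12, Function('z')(-2)), Function('Q')(Pow(Add(1, -4), Rational(1, 2)))) = Add(Mul(12, Mul(-2, Pow(-2, -1))), 3) = Add(Mul(12, Mul(-2, Rational(-1, 2))), 3) = Add(Mul(12, 1), 3) = Add(12, 3) = 15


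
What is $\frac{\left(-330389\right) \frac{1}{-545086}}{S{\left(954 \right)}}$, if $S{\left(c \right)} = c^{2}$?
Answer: $\frac{330389}{496091489976} \approx 6.6598 \cdot 10^{-7}$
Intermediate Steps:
$\frac{\left(-330389\right) \frac{1}{-545086}}{S{\left(954 \right)}} = \frac{\left(-330389\right) \frac{1}{-545086}}{954^{2}} = \frac{\left(-330389\right) \left(- \frac{1}{545086}\right)}{910116} = \frac{330389}{545086} \cdot \frac{1}{910116} = \frac{330389}{496091489976}$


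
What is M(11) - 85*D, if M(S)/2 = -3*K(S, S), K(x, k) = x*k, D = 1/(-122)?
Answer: -88487/122 ≈ -725.30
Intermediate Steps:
D = -1/122 ≈ -0.0081967
K(x, k) = k*x
M(S) = -6*S**2 (M(S) = 2*(-3*S*S) = 2*(-3*S**2) = -6*S**2)
M(11) - 85*D = -6*11**2 - 85*(-1/122) = -6*121 + 85/122 = -726 + 85/122 = -88487/122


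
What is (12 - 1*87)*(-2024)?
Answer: 151800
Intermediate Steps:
(12 - 1*87)*(-2024) = (12 - 87)*(-2024) = -75*(-2024) = 151800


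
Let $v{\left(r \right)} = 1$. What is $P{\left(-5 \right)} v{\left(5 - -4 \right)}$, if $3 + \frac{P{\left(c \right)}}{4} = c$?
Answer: $-32$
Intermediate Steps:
$P{\left(c \right)} = -12 + 4 c$
$P{\left(-5 \right)} v{\left(5 - -4 \right)} = \left(-12 + 4 \left(-5\right)\right) 1 = \left(-12 - 20\right) 1 = \left(-32\right) 1 = -32$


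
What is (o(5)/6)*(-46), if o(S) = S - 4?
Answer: -23/3 ≈ -7.6667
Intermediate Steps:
o(S) = -4 + S
(o(5)/6)*(-46) = ((-4 + 5)/6)*(-46) = (1*(1/6))*(-46) = (1/6)*(-46) = -23/3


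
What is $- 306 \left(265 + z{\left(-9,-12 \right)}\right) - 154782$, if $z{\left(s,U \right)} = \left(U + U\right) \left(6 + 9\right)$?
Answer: $-125712$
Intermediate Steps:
$z{\left(s,U \right)} = 30 U$ ($z{\left(s,U \right)} = 2 U 15 = 30 U$)
$- 306 \left(265 + z{\left(-9,-12 \right)}\right) - 154782 = - 306 \left(265 + 30 \left(-12\right)\right) - 154782 = - 306 \left(265 - 360\right) - 154782 = \left(-306\right) \left(-95\right) - 154782 = 29070 - 154782 = -125712$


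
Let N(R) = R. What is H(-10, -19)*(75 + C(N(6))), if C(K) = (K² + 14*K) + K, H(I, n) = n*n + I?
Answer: 70551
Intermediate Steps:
H(I, n) = I + n² (H(I, n) = n² + I = I + n²)
C(K) = K² + 15*K
H(-10, -19)*(75 + C(N(6))) = (-10 + (-19)²)*(75 + 6*(15 + 6)) = (-10 + 361)*(75 + 6*21) = 351*(75 + 126) = 351*201 = 70551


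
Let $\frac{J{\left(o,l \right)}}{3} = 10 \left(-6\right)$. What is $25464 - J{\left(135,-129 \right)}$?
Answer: $25644$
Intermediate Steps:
$J{\left(o,l \right)} = -180$ ($J{\left(o,l \right)} = 3 \cdot 10 \left(-6\right) = 3 \left(-60\right) = -180$)
$25464 - J{\left(135,-129 \right)} = 25464 - -180 = 25464 + 180 = 25644$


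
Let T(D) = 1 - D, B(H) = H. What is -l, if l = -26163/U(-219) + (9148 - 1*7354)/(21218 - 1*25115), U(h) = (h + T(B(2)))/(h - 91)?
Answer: 1053571003/28578 ≈ 36867.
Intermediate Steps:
U(h) = (-1 + h)/(-91 + h) (U(h) = (h + (1 - 1*2))/(h - 91) = (h + (1 - 2))/(-91 + h) = (h - 1)/(-91 + h) = (-1 + h)/(-91 + h))
l = -1053571003/28578 (l = -26163*(-91 - 219)/(-1 - 219) + (9148 - 1*7354)/(21218 - 1*25115) = -26163/(-220/(-310)) + (9148 - 7354)/(21218 - 25115) = -26163/((-1/310*(-220))) + 1794/(-3897) = -26163/22/31 + 1794*(-1/3897) = -26163*31/22 - 598/1299 = -811053/22 - 598/1299 = -1053571003/28578 ≈ -36867.)
-l = -1*(-1053571003/28578) = 1053571003/28578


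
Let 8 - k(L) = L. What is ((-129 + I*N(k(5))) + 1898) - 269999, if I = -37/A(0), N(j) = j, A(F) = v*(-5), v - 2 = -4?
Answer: -2682411/10 ≈ -2.6824e+5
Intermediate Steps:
v = -2 (v = 2 - 4 = -2)
k(L) = 8 - L
A(F) = 10 (A(F) = -2*(-5) = 10)
I = -37/10 ≈ -3.7000
((-129 + I*N(k(5))) + 1898) - 269999 = ((-129 - 37*(8 - 1*5)/10) + 1898) - 269999 = ((-129 - 37*(8 - 5)/10) + 1898) - 269999 = ((-129 - 37/10*3) + 1898) - 269999 = ((-129 - 111/10) + 1898) - 269999 = (-1401/10 + 1898) - 269999 = 17579/10 - 269999 = -2682411/10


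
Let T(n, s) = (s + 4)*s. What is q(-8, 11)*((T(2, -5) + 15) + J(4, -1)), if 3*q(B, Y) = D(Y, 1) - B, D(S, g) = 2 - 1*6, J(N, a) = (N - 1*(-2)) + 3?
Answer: 116/3 ≈ 38.667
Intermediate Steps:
J(N, a) = 5 + N (J(N, a) = (N + 2) + 3 = (2 + N) + 3 = 5 + N)
D(S, g) = -4 (D(S, g) = 2 - 6 = -4)
T(n, s) = s*(4 + s) (T(n, s) = (4 + s)*s = s*(4 + s))
q(B, Y) = -4/3 - B/3 (q(B, Y) = (-4 - B)/3 = -4/3 - B/3)
q(-8, 11)*((T(2, -5) + 15) + J(4, -1)) = (-4/3 - ⅓*(-8))*((-5*(4 - 5) + 15) + (5 + 4)) = (-4/3 + 8/3)*((-5*(-1) + 15) + 9) = 4*((5 + 15) + 9)/3 = 4*(20 + 9)/3 = (4/3)*29 = 116/3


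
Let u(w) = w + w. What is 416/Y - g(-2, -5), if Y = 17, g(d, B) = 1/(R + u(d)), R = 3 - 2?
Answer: 1265/51 ≈ 24.804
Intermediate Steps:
R = 1
u(w) = 2*w
g(d, B) = 1/(1 + 2*d)
416/Y - g(-2, -5) = 416/17 - 1/(1 + 2*(-2)) = 416*(1/17) - 1/(1 - 4) = 416/17 - 1/(-3) = 416/17 - 1*(-⅓) = 416/17 + ⅓ = 1265/51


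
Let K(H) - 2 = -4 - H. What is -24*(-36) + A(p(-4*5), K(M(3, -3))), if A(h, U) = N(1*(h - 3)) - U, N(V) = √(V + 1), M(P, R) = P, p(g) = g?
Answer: 869 + I*√22 ≈ 869.0 + 4.6904*I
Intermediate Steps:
K(H) = -2 - H (K(H) = 2 + (-4 - H) = -2 - H)
N(V) = √(1 + V)
A(h, U) = √(-2 + h) - U (A(h, U) = √(1 + 1*(h - 3)) - U = √(1 + 1*(-3 + h)) - U = √(1 + (-3 + h)) - U = √(-2 + h) - U)
-24*(-36) + A(p(-4*5), K(M(3, -3))) = -24*(-36) + (√(-2 - 4*5) - (-2 - 1*3)) = 864 + (√(-2 - 20) - (-2 - 3)) = 864 + (√(-22) - 1*(-5)) = 864 + (I*√22 + 5) = 864 + (5 + I*√22) = 869 + I*√22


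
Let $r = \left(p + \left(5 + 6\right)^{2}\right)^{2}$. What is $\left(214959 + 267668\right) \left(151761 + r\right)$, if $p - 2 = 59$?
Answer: $89230492895$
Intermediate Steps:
$p = 61$ ($p = 2 + 59 = 61$)
$r = 33124$ ($r = \left(61 + \left(5 + 6\right)^{2}\right)^{2} = \left(61 + 11^{2}\right)^{2} = \left(61 + 121\right)^{2} = 182^{2} = 33124$)
$\left(214959 + 267668\right) \left(151761 + r\right) = \left(214959 + 267668\right) \left(151761 + 33124\right) = 482627 \cdot 184885 = 89230492895$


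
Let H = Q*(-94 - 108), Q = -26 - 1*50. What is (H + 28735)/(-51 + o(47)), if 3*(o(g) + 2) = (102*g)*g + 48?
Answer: 44087/75069 ≈ 0.58729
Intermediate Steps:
o(g) = 14 + 34*g² (o(g) = -2 + ((102*g)*g + 48)/3 = -2 + (102*g² + 48)/3 = -2 + (48 + 102*g²)/3 = -2 + (16 + 34*g²) = 14 + 34*g²)
Q = -76 (Q = -26 - 50 = -76)
H = 15352 (H = -76*(-94 - 108) = -76*(-202) = 15352)
(H + 28735)/(-51 + o(47)) = (15352 + 28735)/(-51 + (14 + 34*47²)) = 44087/(-51 + (14 + 34*2209)) = 44087/(-51 + (14 + 75106)) = 44087/(-51 + 75120) = 44087/75069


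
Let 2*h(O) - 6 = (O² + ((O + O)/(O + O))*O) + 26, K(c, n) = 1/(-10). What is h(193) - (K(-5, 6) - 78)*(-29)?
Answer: 164721/10 ≈ 16472.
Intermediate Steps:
K(c, n) = -⅒
h(O) = 16 + O/2 + O²/2 (h(O) = 3 + ((O² + ((O + O)/(O + O))*O) + 26)/2 = 3 + ((O² + ((2*O)/((2*O)))*O) + 26)/2 = 3 + ((O² + ((2*O)*(1/(2*O)))*O) + 26)/2 = 3 + ((O² + 1*O) + 26)/2 = 3 + ((O² + O) + 26)/2 = 3 + ((O + O²) + 26)/2 = 3 + (26 + O + O²)/2 = 3 + (13 + O/2 + O²/2) = 16 + O/2 + O²/2)
h(193) - (K(-5, 6) - 78)*(-29) = (16 + (½)*193 + (½)*193²) - (-⅒ - 78)*(-29) = (16 + 193/2 + (½)*37249) - (-781)*(-29)/10 = (16 + 193/2 + 37249/2) - 1*22649/10 = 18737 - 22649/10 = 164721/10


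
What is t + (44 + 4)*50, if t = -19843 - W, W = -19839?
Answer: 2396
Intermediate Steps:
t = -4 (t = -19843 - 1*(-19839) = -19843 + 19839 = -4)
t + (44 + 4)*50 = -4 + (44 + 4)*50 = -4 + 48*50 = -4 + 2400 = 2396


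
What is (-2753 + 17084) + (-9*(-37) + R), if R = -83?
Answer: 14581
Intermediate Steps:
(-2753 + 17084) + (-9*(-37) + R) = (-2753 + 17084) + (-9*(-37) - 83) = 14331 + (333 - 83) = 14331 + 250 = 14581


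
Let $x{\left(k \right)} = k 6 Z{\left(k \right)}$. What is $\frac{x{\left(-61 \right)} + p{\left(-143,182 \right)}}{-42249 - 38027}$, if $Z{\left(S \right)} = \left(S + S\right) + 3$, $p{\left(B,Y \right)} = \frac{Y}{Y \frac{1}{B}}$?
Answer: $- \frac{43411}{80276} \approx -0.54077$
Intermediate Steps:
$p{\left(B,Y \right)} = B$ ($p{\left(B,Y \right)} = Y \frac{B}{Y} = B$)
$Z{\left(S \right)} = 3 + 2 S$ ($Z{\left(S \right)} = 2 S + 3 = 3 + 2 S$)
$x{\left(k \right)} = 6 k \left(3 + 2 k\right)$ ($x{\left(k \right)} = k 6 \left(3 + 2 k\right) = 6 k \left(3 + 2 k\right)$)
$\frac{x{\left(-61 \right)} + p{\left(-143,182 \right)}}{-42249 - 38027} = \frac{6 \left(-61\right) \left(3 + 2 \left(-61\right)\right) - 143}{-42249 - 38027} = \frac{6 \left(-61\right) \left(3 - 122\right) - 143}{-80276} = \left(6 \left(-61\right) \left(-119\right) - 143\right) \left(- \frac{1}{80276}\right) = \left(43554 - 143\right) \left(- \frac{1}{80276}\right) = 43411 \left(- \frac{1}{80276}\right) = - \frac{43411}{80276}$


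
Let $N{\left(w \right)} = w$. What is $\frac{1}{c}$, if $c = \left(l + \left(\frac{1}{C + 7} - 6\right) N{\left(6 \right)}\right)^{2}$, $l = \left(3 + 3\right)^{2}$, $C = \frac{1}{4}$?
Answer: $\frac{841}{576} \approx 1.4601$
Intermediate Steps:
$C = \frac{1}{4} \approx 0.25$
$l = 36$ ($l = 6^{2} = 36$)
$c = \frac{576}{841}$ ($c = \left(36 + \left(\frac{1}{\frac{1}{4} + 7} - 6\right) 6\right)^{2} = \left(36 + \left(\frac{1}{\frac{29}{4}} - 6\right) 6\right)^{2} = \left(36 + \left(\frac{4}{29} - 6\right) 6\right)^{2} = \left(36 - \frac{1020}{29}\right)^{2} = \left(\frac{24}{29}\right)^{2} = \frac{576}{841} \approx 0.6849$)
$\frac{1}{c} = \frac{1}{\frac{576}{841}} = \frac{841}{576}$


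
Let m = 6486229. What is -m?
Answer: -6486229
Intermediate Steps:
-m = -1*6486229 = -6486229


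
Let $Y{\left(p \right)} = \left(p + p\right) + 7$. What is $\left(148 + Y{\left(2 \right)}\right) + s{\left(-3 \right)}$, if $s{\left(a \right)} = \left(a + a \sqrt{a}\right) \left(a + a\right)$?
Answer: $177 + 18 i \sqrt{3} \approx 177.0 + 31.177 i$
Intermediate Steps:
$Y{\left(p \right)} = 7 + 2 p$ ($Y{\left(p \right)} = 2 p + 7 = 7 + 2 p$)
$s{\left(a \right)} = 2 a \left(a + a^{\frac{3}{2}}\right)$ ($s{\left(a \right)} = \left(a + a^{\frac{3}{2}}\right) 2 a = 2 a \left(a + a^{\frac{3}{2}}\right)$)
$\left(148 + Y{\left(2 \right)}\right) + s{\left(-3 \right)} = \left(148 + \left(7 + 2 \cdot 2\right)\right) + \left(2 \left(-3\right)^{2} + 2 \left(-3\right)^{\frac{5}{2}}\right) = \left(148 + \left(7 + 4\right)\right) + \left(2 \cdot 9 + 2 \cdot 9 i \sqrt{3}\right) = \left(148 + 11\right) + \left(18 + 18 i \sqrt{3}\right) = 159 + \left(18 + 18 i \sqrt{3}\right) = 177 + 18 i \sqrt{3}$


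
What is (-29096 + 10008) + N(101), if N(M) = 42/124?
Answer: -1183435/62 ≈ -19088.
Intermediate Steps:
N(M) = 21/62 (N(M) = 42*(1/124) = 21/62)
(-29096 + 10008) + N(101) = (-29096 + 10008) + 21/62 = -19088 + 21/62 = -1183435/62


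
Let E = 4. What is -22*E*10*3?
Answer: -2640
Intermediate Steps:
-22*E*10*3 = -88*10*3 = -22*40*3 = -880*3 = -2640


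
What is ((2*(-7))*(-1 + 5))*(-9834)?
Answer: 550704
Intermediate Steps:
((2*(-7))*(-1 + 5))*(-9834) = -14*4*(-9834) = -56*(-9834) = 550704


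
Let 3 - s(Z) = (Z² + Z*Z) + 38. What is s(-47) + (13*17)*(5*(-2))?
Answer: -6663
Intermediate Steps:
s(Z) = -35 - 2*Z² (s(Z) = 3 - ((Z² + Z*Z) + 38) = 3 - ((Z² + Z²) + 38) = 3 - (2*Z² + 38) = 3 - (38 + 2*Z²) = 3 + (-38 - 2*Z²) = -35 - 2*Z²)
s(-47) + (13*17)*(5*(-2)) = (-35 - 2*(-47)²) + (13*17)*(5*(-2)) = (-35 - 2*2209) + 221*(-10) = (-35 - 4418) - 2210 = -4453 - 2210 = -6663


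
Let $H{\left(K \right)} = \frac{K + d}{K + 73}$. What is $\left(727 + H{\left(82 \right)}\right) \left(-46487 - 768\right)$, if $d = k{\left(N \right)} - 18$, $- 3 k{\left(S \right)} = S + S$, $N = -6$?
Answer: $- \frac{1065628603}{31} \approx -3.4375 \cdot 10^{7}$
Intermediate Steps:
$k{\left(S \right)} = - \frac{2 S}{3}$ ($k{\left(S \right)} = - \frac{S + S}{3} = - \frac{2 S}{3}$)
$d = -14$ ($d = \left(- \frac{2}{3}\right) \left(-6\right) - 18 = 4 - 18 = -14$)
$H{\left(K \right)} = \frac{-14 + K}{73 + K}$ ($H{\left(K \right)} = \frac{K - 14}{K + 73} = \frac{-14 + K}{73 + K}$)
$\left(727 + H{\left(82 \right)}\right) \left(-46487 - 768\right) = \left(727 + \frac{-14 + 82}{73 + 82}\right) \left(-46487 - 768\right) = \left(727 + \frac{1}{155} \cdot 68\right) \left(-47255\right) = \left(727 + \frac{68}{155}\right) \left(-47255\right) = \frac{112753}{155} \left(-47255\right) = - \frac{1065628603}{31}$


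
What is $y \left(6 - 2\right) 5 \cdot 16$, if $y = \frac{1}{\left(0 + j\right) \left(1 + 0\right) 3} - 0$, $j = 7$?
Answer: $\frac{320}{21} \approx 15.238$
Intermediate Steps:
$y = \frac{1}{21}$ ($y = \frac{1}{\left(0 + 7\right) \left(1 + 0\right) 3} - 0 = \frac{1}{7 \cdot 1 \cdot 3} + 0 = \frac{1}{7 \cdot 3} + 0 = \frac{1}{7} \cdot \frac{1}{3} + 0 = \frac{1}{21} + 0 = \frac{1}{21} \approx 0.047619$)
$y \left(6 - 2\right) 5 \cdot 16 = \frac{6 - 2}{21} \cdot 5 \cdot 16 = \frac{1}{21} \cdot 4 \cdot 5 \cdot 16 = \frac{4}{21} \cdot 5 \cdot 16 = \frac{20}{21} \cdot 16 = \frac{320}{21}$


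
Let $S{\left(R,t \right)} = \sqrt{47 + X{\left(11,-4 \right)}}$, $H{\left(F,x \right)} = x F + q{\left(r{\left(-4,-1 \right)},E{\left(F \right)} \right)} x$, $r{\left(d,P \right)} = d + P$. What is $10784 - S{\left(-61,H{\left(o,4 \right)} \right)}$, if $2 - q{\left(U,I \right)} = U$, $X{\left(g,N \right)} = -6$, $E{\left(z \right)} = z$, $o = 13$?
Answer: $10784 - \sqrt{41} \approx 10778.0$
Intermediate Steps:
$r{\left(d,P \right)} = P + d$
$q{\left(U,I \right)} = 2 - U$
$H{\left(F,x \right)} = 7 x + F x$ ($H{\left(F,x \right)} = x F + \left(2 - \left(-1 - 4\right)\right) x = F x + \left(2 - -5\right) x = F x + \left(2 + 5\right) x = F x + 7 x = 7 x + F x$)
$S{\left(R,t \right)} = \sqrt{41}$ ($S{\left(R,t \right)} = \sqrt{47 - 6} = \sqrt{41}$)
$10784 - S{\left(-61,H{\left(o,4 \right)} \right)} = 10784 - \sqrt{41}$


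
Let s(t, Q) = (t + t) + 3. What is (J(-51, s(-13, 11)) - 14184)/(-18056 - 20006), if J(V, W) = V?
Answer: 14235/38062 ≈ 0.37399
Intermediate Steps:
s(t, Q) = 3 + 2*t (s(t, Q) = 2*t + 3 = 3 + 2*t)
(J(-51, s(-13, 11)) - 14184)/(-18056 - 20006) = (-51 - 14184)/(-18056 - 20006) = -14235/(-38062) = -14235*(-1/38062) = 14235/38062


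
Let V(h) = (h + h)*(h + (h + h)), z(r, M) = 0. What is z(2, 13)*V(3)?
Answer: 0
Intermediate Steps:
V(h) = 6*h**2 (V(h) = (2*h)*(h + 2*h) = (2*h)*(3*h) = 6*h**2)
z(2, 13)*V(3) = 0*(6*3**2) = 0*(6*9) = 0*54 = 0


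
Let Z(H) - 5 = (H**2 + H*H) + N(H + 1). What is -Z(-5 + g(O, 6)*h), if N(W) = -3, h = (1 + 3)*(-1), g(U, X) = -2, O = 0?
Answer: -20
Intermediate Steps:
h = -4 (h = 4*(-1) = -4)
Z(H) = 2 + 2*H**2 (Z(H) = 5 + ((H**2 + H*H) - 3) = 5 + ((H**2 + H**2) - 3) = 5 + (2*H**2 - 3) = 5 + (-3 + 2*H**2) = 2 + 2*H**2)
-Z(-5 + g(O, 6)*h) = -(2 + 2*(-5 - 2*(-4))**2) = -(2 + 2*(-5 + 8)**2) = -(2 + 2*3**2) = -(2 + 2*9) = -(2 + 18) = -1*20 = -20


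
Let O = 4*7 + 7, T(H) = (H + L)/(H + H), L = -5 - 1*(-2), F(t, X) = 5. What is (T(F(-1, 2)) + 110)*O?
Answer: 3857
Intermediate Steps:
L = -3 (L = -5 + 2 = -3)
T(H) = (-3 + H)/(2*H) (T(H) = (H - 3)/(H + H) = (-3 + H)/((2*H)) = (-3 + H)*(1/(2*H)) = (-3 + H)/(2*H))
O = 35 (O = 28 + 7 = 35)
(T(F(-1, 2)) + 110)*O = ((½)*(-3 + 5)/5 + 110)*35 = ((½)*(⅕)*2 + 110)*35 = (⅕ + 110)*35 = (551/5)*35 = 3857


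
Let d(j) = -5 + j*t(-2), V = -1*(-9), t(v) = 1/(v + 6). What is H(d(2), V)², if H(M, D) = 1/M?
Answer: 4/81 ≈ 0.049383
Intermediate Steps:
t(v) = 1/(6 + v)
V = 9
d(j) = -5 + j/4 (d(j) = -5 + j/(6 - 2) = -5 + j/4)
H(d(2), V)² = (1/(-5 + (¼)*2))² = (1/(-5 + ½))² = (1/(-9/2))² = (-2/9)² = 4/81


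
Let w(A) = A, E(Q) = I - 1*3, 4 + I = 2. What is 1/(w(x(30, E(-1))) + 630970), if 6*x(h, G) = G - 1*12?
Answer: 6/3785803 ≈ 1.5849e-6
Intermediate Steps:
I = -2 (I = -4 + 2 = -2)
E(Q) = -5 (E(Q) = -2 - 1*3 = -2 - 3 = -5)
x(h, G) = -2 + G/6 (x(h, G) = (G - 1*12)/6 = (G - 12)/6 = (-12 + G)/6 = -2 + G/6)
1/(w(x(30, E(-1))) + 630970) = 1/((-2 + (⅙)*(-5)) + 630970) = 1/((-2 - ⅚) + 630970) = 1/(-17/6 + 630970) = 1/(3785803/6) = 6/3785803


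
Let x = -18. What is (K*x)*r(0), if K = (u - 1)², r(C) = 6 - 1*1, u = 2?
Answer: -90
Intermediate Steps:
r(C) = 5 (r(C) = 6 - 1 = 5)
K = 1 (K = (2 - 1)² = 1² = 1)
(K*x)*r(0) = (1*(-18))*5 = -18*5 = -90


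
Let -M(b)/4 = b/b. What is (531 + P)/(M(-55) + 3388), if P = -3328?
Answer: -2797/3384 ≈ -0.82654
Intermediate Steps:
M(b) = -4 (M(b) = -4*b/b = -4*1 = -4)
(531 + P)/(M(-55) + 3388) = (531 - 3328)/(-4 + 3388) = -2797/3384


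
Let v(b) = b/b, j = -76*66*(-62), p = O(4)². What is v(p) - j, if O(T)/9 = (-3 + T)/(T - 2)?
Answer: -310991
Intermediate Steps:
O(T) = 9*(-3 + T)/(-2 + T) (O(T) = 9*((-3 + T)/(T - 2)) = 9*((-3 + T)/(-2 + T)) = 9*(-3 + T)/(-2 + T))
p = 81/4 (p = (9*(-3 + 4)/(-2 + 4))² = (9*1/2)² = (9*(½)*1)² = (9/2)² = 81/4 ≈ 20.250)
j = 310992 (j = -5016*(-62) = 310992)
v(b) = 1
v(p) - j = 1 - 1*310992 = 1 - 310992 = -310991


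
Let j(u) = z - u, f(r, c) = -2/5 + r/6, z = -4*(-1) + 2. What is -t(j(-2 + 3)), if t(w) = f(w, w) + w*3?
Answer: -463/30 ≈ -15.433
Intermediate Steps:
z = 6 (z = 4 + 2 = 6)
f(r, c) = -⅖ + r/6 (f(r, c) = -2*⅕ + r*(⅙) = -⅖ + r/6)
j(u) = 6 - u
t(w) = -⅖ + 19*w/6 (t(w) = (-⅖ + w/6) + w*3 = (-⅖ + w/6) + 3*w = -⅖ + 19*w/6)
-t(j(-2 + 3)) = -(-⅖ + 19*(6 - (-2 + 3))/6) = -(-⅖ + 19*(6 - 1*1)/6) = -(-⅖ + 19*(6 - 1)/6) = -(-⅖ + (19/6)*5) = -(-⅖ + 95/6) = -1*463/30 = -463/30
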